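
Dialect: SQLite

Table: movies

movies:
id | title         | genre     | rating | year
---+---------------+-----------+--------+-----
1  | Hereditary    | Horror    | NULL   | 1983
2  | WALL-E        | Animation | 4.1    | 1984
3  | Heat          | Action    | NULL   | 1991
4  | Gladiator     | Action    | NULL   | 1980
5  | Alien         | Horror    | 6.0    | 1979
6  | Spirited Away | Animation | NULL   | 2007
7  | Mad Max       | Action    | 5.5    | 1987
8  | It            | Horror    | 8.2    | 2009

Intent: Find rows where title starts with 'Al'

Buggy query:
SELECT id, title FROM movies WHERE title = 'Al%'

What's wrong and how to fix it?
Bug: '=' compares the literal string including the % character; pattern matching needs LIKE

Fix: Replace '=' with LIKE so 'Al%' is treated as a pattern

Corrected query:
SELECT id, title FROM movies WHERE title LIKE 'Al%'

Result:
id | title
---+------
5  | Alien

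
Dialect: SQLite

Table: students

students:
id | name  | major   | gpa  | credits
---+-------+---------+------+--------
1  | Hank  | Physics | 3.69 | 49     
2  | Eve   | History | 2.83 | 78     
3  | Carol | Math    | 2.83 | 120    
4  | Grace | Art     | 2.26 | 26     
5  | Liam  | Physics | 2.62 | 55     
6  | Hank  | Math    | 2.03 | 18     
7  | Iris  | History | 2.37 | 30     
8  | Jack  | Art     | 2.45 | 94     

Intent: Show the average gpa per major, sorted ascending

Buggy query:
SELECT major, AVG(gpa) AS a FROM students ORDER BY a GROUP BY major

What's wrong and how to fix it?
Bug: GROUP BY must precede ORDER BY

Fix: Move ORDER BY to the end, after GROUP BY

Corrected query:
SELECT major, AVG(gpa) AS a FROM students GROUP BY major ORDER BY a

Result:
major   | a    
--------+------
Art     | 2.355
Math    | 2.43 
History | 2.6  
Physics | 3.155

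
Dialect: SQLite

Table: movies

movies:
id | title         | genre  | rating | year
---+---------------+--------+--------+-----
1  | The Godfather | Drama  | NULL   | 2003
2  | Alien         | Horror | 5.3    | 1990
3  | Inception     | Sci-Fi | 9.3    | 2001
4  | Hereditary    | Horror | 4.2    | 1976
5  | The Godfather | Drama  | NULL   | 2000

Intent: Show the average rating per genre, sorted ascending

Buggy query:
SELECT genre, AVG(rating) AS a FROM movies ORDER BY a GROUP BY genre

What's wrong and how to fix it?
Bug: ORDER BY appears before GROUP BY; SQL clause order requires GROUP BY first

Fix: Reorder: SELECT … FROM … GROUP BY … ORDER BY …

Corrected query:
SELECT genre, AVG(rating) AS a FROM movies GROUP BY genre ORDER BY a

Result:
genre  | a   
-------+-----
Drama  | NULL
Horror | 4.75
Sci-Fi | 9.3 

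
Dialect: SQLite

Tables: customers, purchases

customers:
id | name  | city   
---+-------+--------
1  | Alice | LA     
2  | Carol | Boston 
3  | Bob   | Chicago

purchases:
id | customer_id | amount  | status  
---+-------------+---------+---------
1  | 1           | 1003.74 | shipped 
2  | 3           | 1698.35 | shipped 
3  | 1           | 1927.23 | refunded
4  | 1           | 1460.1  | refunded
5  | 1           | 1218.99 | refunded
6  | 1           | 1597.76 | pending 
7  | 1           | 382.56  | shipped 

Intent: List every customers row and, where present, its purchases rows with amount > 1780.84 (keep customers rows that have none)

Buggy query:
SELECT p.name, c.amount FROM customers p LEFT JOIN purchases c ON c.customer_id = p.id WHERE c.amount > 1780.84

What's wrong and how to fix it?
Bug: Filtering c.amount in WHERE discards the NULL rows produced by LEFT JOIN, turning it into an inner join

Fix: Put 'c.amount > 1780.84' in the JOIN's ON clause instead of WHERE

Corrected query:
SELECT p.name, c.amount FROM customers p LEFT JOIN purchases c ON c.customer_id = p.id AND c.amount > 1780.84

Result:
name  | amount 
------+--------
Alice | 1927.23
Carol | NULL   
Bob   | NULL   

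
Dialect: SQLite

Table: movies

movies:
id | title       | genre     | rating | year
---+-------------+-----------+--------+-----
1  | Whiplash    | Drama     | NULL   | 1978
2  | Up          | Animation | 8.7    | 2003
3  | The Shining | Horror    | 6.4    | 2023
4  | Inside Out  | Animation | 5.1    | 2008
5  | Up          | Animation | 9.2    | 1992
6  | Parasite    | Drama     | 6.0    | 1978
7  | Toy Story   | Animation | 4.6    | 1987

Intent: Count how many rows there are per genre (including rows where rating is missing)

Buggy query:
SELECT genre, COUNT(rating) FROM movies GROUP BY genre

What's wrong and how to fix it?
Bug: COUNT(rating) skips NULLs, so groups with missing rating are undercounted

Fix: Use COUNT(*) to count all rows regardless of NULL

Corrected query:
SELECT genre, COUNT(*) FROM movies GROUP BY genre

Result:
genre     | COUNT(*)
----------+---------
Animation | 4       
Drama     | 2       
Horror    | 1       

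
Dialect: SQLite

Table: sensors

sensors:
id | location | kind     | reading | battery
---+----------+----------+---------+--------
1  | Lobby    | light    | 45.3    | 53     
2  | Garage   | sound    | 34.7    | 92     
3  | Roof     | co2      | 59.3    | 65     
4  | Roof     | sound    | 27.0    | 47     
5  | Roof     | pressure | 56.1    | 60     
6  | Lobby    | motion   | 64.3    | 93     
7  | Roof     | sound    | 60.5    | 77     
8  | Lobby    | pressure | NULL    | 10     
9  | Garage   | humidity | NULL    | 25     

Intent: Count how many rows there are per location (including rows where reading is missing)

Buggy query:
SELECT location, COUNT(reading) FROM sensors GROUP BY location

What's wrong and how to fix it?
Bug: COUNT(reading) skips NULLs, so groups with missing reading are undercounted

Fix: Use COUNT(*) to count all rows regardless of NULL

Corrected query:
SELECT location, COUNT(*) FROM sensors GROUP BY location

Result:
location | COUNT(*)
---------+---------
Garage   | 2       
Lobby    | 3       
Roof     | 4       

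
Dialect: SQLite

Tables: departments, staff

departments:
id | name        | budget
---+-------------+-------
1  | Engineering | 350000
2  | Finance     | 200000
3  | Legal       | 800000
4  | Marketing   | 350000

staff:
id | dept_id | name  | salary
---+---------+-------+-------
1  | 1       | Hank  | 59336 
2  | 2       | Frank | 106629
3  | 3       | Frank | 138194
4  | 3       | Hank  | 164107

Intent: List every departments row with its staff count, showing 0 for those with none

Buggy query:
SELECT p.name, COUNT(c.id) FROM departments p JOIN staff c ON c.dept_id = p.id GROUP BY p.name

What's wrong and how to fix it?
Bug: INNER JOIN drops departments rows that have no matching staff rows

Fix: Switch to LEFT JOIN to retain unmatched parent rows

Corrected query:
SELECT p.name, COUNT(c.id) FROM departments p LEFT JOIN staff c ON c.dept_id = p.id GROUP BY p.name

Result:
name        | COUNT(c.id)
------------+------------
Engineering | 1          
Finance     | 1          
Legal       | 2          
Marketing   | 0          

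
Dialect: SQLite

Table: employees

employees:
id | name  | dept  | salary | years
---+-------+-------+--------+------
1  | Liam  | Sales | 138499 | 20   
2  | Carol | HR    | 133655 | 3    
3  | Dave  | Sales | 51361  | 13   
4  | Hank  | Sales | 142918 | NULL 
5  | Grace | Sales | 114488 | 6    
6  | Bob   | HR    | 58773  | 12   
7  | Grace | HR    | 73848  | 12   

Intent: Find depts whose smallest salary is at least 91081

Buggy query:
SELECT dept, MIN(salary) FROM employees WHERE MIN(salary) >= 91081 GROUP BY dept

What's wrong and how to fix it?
Bug: Aggregates like MIN are computed per group after WHERE runs

Fix: Use HAVING for the per-group MIN condition

Corrected query:
SELECT dept, MIN(salary) FROM employees GROUP BY dept HAVING MIN(salary) >= 91081

Result:
(no rows)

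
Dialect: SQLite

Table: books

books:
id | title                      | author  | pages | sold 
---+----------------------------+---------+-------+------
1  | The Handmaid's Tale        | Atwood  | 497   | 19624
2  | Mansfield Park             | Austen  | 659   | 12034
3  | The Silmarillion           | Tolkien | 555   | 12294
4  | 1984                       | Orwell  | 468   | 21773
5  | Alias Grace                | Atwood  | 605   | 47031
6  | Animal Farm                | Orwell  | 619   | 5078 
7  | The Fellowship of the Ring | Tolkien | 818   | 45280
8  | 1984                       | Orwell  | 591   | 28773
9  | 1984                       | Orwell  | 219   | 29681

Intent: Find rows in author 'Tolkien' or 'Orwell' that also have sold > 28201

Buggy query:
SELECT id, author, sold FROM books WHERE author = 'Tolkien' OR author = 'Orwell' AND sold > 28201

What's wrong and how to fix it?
Bug: AND binds tighter than OR, so this parses as author = 'Tolkien' OR (author = 'Orwell' AND sold > 28201)

Fix: Group the OR with parentheses (or use IN), then AND the threshold

Corrected query:
SELECT id, author, sold FROM books WHERE (author = 'Tolkien' OR author = 'Orwell') AND sold > 28201

Result:
id | author  | sold 
---+---------+------
7  | Tolkien | 45280
8  | Orwell  | 28773
9  | Orwell  | 29681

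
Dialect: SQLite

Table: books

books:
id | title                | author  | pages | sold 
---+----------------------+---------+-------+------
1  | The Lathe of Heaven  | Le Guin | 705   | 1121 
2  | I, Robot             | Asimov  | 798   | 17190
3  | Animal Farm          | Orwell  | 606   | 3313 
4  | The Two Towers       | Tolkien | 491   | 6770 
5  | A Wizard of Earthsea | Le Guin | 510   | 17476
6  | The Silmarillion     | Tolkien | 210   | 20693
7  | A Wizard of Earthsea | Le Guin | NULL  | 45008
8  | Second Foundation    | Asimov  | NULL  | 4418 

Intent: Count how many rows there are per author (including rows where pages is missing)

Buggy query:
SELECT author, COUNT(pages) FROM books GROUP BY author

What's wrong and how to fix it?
Bug: COUNT(column) counts non-NULL values only; rows with NULL pages aren't counted

Fix: Replace COUNT(pages) with COUNT(*)

Corrected query:
SELECT author, COUNT(*) FROM books GROUP BY author

Result:
author  | COUNT(*)
--------+---------
Asimov  | 2       
Le Guin | 3       
Orwell  | 1       
Tolkien | 2       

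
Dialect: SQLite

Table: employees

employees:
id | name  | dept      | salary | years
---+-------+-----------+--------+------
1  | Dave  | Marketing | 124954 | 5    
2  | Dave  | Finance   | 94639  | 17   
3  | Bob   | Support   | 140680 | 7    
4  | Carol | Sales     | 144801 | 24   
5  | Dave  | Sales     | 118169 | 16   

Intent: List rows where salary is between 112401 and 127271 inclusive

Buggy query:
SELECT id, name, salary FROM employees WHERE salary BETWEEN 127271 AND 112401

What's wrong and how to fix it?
Bug: The bounds are reversed; BETWEEN a AND b requires a <= b to match anything

Fix: Write BETWEEN 112401 AND 127271

Corrected query:
SELECT id, name, salary FROM employees WHERE salary BETWEEN 112401 AND 127271

Result:
id | name | salary
---+------+-------
1  | Dave | 124954
5  | Dave | 118169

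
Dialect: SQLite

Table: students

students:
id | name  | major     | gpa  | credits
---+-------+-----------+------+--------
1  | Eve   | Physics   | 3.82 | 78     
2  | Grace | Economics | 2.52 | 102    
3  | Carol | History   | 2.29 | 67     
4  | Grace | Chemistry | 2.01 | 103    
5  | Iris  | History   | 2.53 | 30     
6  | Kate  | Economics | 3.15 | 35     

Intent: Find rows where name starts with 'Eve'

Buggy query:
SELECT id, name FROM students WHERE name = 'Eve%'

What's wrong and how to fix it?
Bug: Wildcards only work with LIKE; '=' treats '%' as a literal character

Fix: Replace '=' with LIKE so 'Eve%' is treated as a pattern

Corrected query:
SELECT id, name FROM students WHERE name LIKE 'Eve%'

Result:
id | name
---+-----
1  | Eve 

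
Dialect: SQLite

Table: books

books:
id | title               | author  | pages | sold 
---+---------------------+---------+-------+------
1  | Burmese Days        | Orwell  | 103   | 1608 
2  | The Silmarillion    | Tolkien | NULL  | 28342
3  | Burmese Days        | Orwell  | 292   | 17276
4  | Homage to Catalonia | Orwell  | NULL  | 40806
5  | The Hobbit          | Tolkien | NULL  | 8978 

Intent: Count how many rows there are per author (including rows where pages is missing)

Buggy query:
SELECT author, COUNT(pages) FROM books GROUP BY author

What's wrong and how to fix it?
Bug: COUNT(pages) skips NULLs, so groups with missing pages are undercounted

Fix: Replace COUNT(pages) with COUNT(*)

Corrected query:
SELECT author, COUNT(*) FROM books GROUP BY author

Result:
author  | COUNT(*)
--------+---------
Orwell  | 3       
Tolkien | 2       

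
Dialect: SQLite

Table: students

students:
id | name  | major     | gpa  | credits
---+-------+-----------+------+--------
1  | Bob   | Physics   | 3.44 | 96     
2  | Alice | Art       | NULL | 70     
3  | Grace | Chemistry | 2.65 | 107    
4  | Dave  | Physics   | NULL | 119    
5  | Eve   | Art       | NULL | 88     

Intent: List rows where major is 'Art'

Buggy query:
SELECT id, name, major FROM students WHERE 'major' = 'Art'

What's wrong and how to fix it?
Bug: Single quotes denote string literals in SQL; the column name is being compared as a constant string

Fix: Reference the column as major without single quotes

Corrected query:
SELECT id, name, major FROM students WHERE major = 'Art'

Result:
id | name  | major
---+-------+------
2  | Alice | Art  
5  | Eve   | Art  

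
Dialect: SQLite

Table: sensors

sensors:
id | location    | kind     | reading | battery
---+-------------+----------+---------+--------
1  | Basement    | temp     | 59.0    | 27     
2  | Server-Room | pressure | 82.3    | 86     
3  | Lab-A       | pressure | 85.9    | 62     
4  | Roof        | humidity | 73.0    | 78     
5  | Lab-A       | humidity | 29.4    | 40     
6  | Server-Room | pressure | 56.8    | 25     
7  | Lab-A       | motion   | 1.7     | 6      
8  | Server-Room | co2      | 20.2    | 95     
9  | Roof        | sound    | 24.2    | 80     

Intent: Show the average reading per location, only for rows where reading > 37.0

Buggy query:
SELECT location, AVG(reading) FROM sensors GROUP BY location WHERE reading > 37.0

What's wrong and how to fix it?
Bug: WHERE cannot follow GROUP BY

Fix: Move the WHERE clause before GROUP BY

Corrected query:
SELECT location, AVG(reading) FROM sensors WHERE reading > 37.0 GROUP BY location

Result:
location    | AVG(reading)
------------+-------------
Basement    | 59          
Lab-A       | 85.9        
Roof        | 73          
Server-Room | 69.55       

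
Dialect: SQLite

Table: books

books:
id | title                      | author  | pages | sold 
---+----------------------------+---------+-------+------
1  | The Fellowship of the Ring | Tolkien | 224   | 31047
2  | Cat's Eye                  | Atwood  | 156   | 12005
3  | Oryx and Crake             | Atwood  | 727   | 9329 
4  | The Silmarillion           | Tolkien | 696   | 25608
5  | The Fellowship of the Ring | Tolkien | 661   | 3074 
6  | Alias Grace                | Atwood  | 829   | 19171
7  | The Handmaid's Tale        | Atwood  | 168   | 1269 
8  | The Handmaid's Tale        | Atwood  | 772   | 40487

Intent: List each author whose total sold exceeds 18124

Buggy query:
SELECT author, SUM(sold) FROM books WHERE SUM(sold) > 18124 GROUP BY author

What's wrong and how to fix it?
Bug: SUM(sold) is an aggregate, but WHERE filters rows before aggregation

Fix: Use HAVING (which filters groups after aggregation) instead of WHERE

Corrected query:
SELECT author, SUM(sold) FROM books GROUP BY author HAVING SUM(sold) > 18124

Result:
author  | SUM(sold)
--------+----------
Atwood  | 82261    
Tolkien | 59729    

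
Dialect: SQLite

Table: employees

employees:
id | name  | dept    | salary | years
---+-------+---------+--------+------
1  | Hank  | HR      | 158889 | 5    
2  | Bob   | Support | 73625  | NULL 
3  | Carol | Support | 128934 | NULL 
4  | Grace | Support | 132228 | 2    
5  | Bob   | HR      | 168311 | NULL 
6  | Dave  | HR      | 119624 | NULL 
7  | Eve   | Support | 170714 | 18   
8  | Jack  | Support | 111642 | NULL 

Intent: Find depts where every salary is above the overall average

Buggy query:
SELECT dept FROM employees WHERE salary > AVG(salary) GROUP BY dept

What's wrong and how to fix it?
Bug: WHERE evaluates per row before aggregation, so AVG() is unavailable

Fix: Compute the overall average in a scalar subquery and compare each group's MIN against it in HAVING

Corrected query:
SELECT dept FROM employees GROUP BY dept HAVING MIN(salary) > (SELECT AVG(salary) FROM employees)

Result:
(no rows)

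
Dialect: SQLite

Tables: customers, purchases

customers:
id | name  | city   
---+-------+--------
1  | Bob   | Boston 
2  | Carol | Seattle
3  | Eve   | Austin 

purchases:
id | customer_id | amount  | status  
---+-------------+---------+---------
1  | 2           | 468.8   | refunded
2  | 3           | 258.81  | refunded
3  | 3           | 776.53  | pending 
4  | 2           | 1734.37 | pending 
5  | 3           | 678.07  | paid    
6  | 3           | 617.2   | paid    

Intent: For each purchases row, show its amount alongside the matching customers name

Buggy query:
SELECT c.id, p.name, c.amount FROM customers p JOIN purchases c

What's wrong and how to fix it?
Bug: Missing join condition: each purchases row is matched to all customers rows instead of just its own

Fix: Specify the join condition linking the foreign key to the parent id

Corrected query:
SELECT c.id, p.name, c.amount FROM customers p JOIN purchases c ON c.customer_id = p.id

Result:
id | name  | amount 
---+-------+--------
1  | Carol | 468.8  
2  | Eve   | 258.81 
3  | Eve   | 776.53 
4  | Carol | 1734.37
5  | Eve   | 678.07 
6  | Eve   | 617.2  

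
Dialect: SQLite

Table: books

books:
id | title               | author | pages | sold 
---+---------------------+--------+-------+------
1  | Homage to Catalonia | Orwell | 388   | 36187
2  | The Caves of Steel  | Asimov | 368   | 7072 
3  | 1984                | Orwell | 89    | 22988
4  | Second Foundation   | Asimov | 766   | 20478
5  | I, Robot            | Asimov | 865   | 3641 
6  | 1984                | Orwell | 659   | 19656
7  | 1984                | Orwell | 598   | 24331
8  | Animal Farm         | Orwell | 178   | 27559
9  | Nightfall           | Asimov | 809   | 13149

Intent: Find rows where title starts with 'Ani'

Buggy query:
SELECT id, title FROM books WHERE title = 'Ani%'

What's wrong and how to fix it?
Bug: '=' compares the literal string including the % character; pattern matching needs LIKE

Fix: Use LIKE for wildcard pattern matching

Corrected query:
SELECT id, title FROM books WHERE title LIKE 'Ani%'

Result:
id | title      
---+------------
8  | Animal Farm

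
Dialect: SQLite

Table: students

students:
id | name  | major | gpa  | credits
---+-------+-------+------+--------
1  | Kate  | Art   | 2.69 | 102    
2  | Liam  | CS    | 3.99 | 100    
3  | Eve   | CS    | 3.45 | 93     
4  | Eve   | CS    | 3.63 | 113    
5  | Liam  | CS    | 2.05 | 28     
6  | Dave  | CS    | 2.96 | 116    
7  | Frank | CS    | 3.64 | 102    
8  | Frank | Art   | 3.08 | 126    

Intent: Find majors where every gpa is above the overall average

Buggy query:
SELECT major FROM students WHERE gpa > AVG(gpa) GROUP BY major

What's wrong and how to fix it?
Bug: WHERE evaluates per row before aggregation, so AVG() is unavailable

Fix: Use a subquery for AVG and a HAVING MIN(...) filter so the condition holds for every row in the group

Corrected query:
SELECT major FROM students GROUP BY major HAVING MIN(gpa) > (SELECT AVG(gpa) FROM students)

Result:
(no rows)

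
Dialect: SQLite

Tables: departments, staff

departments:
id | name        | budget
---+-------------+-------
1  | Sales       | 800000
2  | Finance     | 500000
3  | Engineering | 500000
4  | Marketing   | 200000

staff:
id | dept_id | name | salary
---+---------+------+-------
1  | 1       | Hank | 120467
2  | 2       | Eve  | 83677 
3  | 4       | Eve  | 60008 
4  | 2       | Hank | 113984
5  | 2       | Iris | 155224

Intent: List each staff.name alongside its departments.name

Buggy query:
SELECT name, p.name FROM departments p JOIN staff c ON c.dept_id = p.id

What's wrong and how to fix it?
Bug: Both tables have a 'name' column; the unqualified reference is ambiguous

Fix: Qualify the column with its table alias (c.name)

Corrected query:
SELECT c.name, p.name FROM departments p JOIN staff c ON c.dept_id = p.id

Result:
name | name     
-----+----------
Hank | Sales    
Eve  | Finance  
Eve  | Marketing
Hank | Finance  
Iris | Finance  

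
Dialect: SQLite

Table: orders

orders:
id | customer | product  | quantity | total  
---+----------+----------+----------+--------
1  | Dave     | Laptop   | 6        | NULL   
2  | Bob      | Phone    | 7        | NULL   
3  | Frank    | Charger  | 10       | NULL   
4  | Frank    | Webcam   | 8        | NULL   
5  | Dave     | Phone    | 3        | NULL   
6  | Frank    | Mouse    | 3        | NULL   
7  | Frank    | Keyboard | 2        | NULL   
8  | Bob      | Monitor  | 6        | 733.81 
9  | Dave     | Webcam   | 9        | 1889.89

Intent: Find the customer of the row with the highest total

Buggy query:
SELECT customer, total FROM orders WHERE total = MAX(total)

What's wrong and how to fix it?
Bug: WHERE is evaluated per row; an aggregate over the whole table isn't defined there

Fix: Use a subquery: WHERE total = (SELECT MAX(total) FROM orders)

Corrected query:
SELECT customer, total FROM orders WHERE total = (SELECT MAX(total) FROM orders)

Result:
customer | total  
---------+--------
Dave     | 1889.89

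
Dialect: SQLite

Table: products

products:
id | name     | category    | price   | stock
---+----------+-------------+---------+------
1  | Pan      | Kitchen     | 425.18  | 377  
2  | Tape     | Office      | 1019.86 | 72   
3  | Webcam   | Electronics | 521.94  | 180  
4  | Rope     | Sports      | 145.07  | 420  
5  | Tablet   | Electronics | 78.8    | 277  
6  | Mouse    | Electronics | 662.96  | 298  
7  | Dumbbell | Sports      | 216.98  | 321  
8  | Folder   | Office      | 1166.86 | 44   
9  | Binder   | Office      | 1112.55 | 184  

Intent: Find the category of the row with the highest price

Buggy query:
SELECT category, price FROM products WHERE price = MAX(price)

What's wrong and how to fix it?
Bug: WHERE is evaluated per row; an aggregate over the whole table isn't defined there

Fix: Use a subquery: WHERE price = (SELECT MAX(price) FROM products)

Corrected query:
SELECT category, price FROM products WHERE price = (SELECT MAX(price) FROM products)

Result:
category | price  
---------+--------
Office   | 1166.86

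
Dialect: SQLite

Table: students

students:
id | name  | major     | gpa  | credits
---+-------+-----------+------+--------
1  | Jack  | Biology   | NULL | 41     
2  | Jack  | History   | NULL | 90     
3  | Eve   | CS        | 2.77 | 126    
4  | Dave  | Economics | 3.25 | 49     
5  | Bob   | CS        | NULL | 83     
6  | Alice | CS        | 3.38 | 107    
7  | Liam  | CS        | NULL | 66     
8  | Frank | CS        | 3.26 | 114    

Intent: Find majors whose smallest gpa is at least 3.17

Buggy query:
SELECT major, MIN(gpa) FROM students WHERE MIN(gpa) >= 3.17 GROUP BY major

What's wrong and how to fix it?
Bug: MIN() in WHERE is a misuse of aggregate

Fix: Use HAVING for the per-group MIN condition

Corrected query:
SELECT major, MIN(gpa) FROM students GROUP BY major HAVING MIN(gpa) >= 3.17

Result:
major     | MIN(gpa)
----------+---------
Economics | 3.25    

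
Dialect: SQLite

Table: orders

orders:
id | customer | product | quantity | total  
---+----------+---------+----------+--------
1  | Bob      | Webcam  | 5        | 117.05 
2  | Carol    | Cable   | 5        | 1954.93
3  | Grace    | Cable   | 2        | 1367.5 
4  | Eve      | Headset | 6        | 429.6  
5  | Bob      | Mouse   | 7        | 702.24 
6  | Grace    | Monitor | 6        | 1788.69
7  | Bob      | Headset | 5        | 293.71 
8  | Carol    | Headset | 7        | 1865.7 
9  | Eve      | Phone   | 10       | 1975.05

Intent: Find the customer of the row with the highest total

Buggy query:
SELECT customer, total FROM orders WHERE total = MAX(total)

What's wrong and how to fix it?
Bug: WHERE is evaluated per row; an aggregate over the whole table isn't defined there

Fix: Wrap MAX in a scalar subquery so WHERE compares against a single value

Corrected query:
SELECT customer, total FROM orders WHERE total = (SELECT MAX(total) FROM orders)

Result:
customer | total  
---------+--------
Eve      | 1975.05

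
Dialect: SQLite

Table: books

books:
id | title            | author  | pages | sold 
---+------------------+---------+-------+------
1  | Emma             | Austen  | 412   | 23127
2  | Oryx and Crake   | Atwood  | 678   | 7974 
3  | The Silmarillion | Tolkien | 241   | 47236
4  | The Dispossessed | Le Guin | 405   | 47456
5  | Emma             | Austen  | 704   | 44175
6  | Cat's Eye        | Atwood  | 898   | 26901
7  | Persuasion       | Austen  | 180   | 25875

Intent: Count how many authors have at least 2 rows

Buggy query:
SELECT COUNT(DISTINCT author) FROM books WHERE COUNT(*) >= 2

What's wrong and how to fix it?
Bug: WHERE filters individual rows, not groups, so a group-level COUNT is invalid there

Fix: Use a subquery that GROUPs and filters with HAVING, then count its rows

Corrected query:
SELECT COUNT(*) FROM (SELECT author FROM books GROUP BY author HAVING COUNT(*) >= 2)

Result:
COUNT(*)
--------
2       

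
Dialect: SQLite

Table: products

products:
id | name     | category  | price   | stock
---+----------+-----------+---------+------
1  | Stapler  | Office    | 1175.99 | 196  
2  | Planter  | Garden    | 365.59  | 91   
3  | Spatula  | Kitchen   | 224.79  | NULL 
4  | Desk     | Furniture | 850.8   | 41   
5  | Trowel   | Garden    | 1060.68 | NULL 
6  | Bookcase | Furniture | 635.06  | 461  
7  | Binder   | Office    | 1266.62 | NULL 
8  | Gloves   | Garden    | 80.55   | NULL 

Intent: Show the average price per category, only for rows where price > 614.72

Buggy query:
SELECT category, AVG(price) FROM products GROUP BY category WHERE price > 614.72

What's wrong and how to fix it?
Bug: Row-level WHERE must come before GROUP BY in the clause order

Fix: Move the WHERE clause before GROUP BY

Corrected query:
SELECT category, AVG(price) FROM products WHERE price > 614.72 GROUP BY category

Result:
category  | AVG(price)
----------+-----------
Furniture | 742.93    
Garden    | 1060.68   
Office    | 1221.305  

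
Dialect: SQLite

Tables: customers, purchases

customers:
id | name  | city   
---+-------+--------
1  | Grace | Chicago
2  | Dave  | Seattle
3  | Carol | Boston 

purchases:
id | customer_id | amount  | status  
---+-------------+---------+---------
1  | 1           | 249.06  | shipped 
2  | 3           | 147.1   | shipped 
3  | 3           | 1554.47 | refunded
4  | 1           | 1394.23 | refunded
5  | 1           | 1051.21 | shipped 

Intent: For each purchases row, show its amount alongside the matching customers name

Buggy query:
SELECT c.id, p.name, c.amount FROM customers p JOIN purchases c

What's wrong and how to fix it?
Bug: JOIN with no ON clause produces a cartesian product; every purchases row pairs with every customers row

Fix: Specify the join condition linking the foreign key to the parent id

Corrected query:
SELECT c.id, p.name, c.amount FROM customers p JOIN purchases c ON c.customer_id = p.id

Result:
id | name  | amount 
---+-------+--------
1  | Grace | 249.06 
2  | Carol | 147.1  
3  | Carol | 1554.47
4  | Grace | 1394.23
5  | Grace | 1051.21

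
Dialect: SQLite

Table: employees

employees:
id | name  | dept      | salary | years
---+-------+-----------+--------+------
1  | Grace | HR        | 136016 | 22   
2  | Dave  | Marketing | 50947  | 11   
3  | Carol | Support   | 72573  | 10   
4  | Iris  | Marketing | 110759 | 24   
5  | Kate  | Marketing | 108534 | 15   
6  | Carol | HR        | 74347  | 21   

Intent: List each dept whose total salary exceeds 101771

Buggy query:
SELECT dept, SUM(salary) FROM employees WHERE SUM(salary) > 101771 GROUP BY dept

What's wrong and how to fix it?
Bug: WHERE runs before GROUP BY, so aggregates aren't available there

Fix: Use HAVING (which filters groups after aggregation) instead of WHERE

Corrected query:
SELECT dept, SUM(salary) FROM employees GROUP BY dept HAVING SUM(salary) > 101771

Result:
dept      | SUM(salary)
----------+------------
HR        | 210363     
Marketing | 270240     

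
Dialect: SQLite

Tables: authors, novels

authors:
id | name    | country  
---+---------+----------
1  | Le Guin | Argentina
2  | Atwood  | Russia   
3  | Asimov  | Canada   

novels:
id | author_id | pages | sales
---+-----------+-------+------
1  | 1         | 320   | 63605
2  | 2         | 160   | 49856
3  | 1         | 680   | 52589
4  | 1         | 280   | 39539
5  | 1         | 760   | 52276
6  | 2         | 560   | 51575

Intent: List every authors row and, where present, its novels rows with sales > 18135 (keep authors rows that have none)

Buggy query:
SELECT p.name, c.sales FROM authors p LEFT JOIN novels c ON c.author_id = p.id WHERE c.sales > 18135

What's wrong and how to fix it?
Bug: Filtering c.sales in WHERE discards the NULL rows produced by LEFT JOIN, turning it into an inner join

Fix: Put 'c.sales > 18135' in the JOIN's ON clause instead of WHERE

Corrected query:
SELECT p.name, c.sales FROM authors p LEFT JOIN novels c ON c.author_id = p.id AND c.sales > 18135

Result:
name    | sales
--------+------
Le Guin | 39539
Le Guin | 52276
Le Guin | 52589
Le Guin | 63605
Atwood  | 49856
Atwood  | 51575
Asimov  | NULL 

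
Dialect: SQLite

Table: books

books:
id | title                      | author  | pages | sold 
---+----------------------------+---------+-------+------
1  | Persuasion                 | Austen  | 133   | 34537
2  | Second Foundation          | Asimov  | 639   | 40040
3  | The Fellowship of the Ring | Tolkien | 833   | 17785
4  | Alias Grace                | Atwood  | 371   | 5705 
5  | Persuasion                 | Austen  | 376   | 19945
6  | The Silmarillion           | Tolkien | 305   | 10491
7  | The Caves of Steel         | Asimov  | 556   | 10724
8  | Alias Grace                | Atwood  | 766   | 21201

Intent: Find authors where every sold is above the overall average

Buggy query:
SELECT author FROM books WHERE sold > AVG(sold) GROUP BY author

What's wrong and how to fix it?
Bug: AVG() is an aggregate; it can't sit directly in WHERE

Fix: Use a subquery for AVG and a HAVING MIN(...) filter so the condition holds for every row in the group

Corrected query:
SELECT author FROM books GROUP BY author HAVING MIN(sold) > (SELECT AVG(sold) FROM books)

Result:
(no rows)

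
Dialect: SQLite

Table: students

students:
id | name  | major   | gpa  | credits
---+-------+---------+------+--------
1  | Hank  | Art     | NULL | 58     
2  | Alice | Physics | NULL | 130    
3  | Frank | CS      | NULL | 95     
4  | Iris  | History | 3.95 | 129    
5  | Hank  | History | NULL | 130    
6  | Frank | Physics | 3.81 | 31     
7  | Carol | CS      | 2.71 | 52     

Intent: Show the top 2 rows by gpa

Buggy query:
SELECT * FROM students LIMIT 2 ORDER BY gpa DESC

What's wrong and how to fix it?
Bug: LIMIT must come after ORDER BY

Fix: Sort with ORDER BY, then apply LIMIT

Corrected query:
SELECT * FROM students ORDER BY gpa DESC LIMIT 2

Result:
id | name  | major   | gpa  | credits
---+-------+---------+------+--------
4  | Iris  | History | 3.95 | 129    
6  | Frank | Physics | 3.81 | 31     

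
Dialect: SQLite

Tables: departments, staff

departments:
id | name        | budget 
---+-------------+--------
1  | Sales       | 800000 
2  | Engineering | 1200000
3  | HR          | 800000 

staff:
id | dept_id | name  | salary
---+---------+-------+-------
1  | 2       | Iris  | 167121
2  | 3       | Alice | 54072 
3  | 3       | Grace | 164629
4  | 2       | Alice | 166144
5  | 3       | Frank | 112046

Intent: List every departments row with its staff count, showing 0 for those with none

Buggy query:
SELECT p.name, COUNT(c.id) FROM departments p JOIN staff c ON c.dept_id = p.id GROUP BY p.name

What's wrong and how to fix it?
Bug: An inner join excludes parents with zero children

Fix: Use LEFT JOIN so parents without children still appear (COUNT(c.id) gives 0)

Corrected query:
SELECT p.name, COUNT(c.id) FROM departments p LEFT JOIN staff c ON c.dept_id = p.id GROUP BY p.name

Result:
name        | COUNT(c.id)
------------+------------
Engineering | 2          
HR          | 3          
Sales       | 0          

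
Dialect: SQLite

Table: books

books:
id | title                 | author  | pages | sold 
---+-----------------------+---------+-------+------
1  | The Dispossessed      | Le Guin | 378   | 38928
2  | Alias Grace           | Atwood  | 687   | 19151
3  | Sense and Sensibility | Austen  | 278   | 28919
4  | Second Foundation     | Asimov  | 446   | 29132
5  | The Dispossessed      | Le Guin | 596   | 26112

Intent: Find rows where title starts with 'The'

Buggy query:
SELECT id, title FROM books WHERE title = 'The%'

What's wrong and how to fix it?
Bug: Wildcards only work with LIKE; '=' treats '%' as a literal character

Fix: Use LIKE for wildcard pattern matching

Corrected query:
SELECT id, title FROM books WHERE title LIKE 'The%'

Result:
id | title           
---+-----------------
1  | The Dispossessed
5  | The Dispossessed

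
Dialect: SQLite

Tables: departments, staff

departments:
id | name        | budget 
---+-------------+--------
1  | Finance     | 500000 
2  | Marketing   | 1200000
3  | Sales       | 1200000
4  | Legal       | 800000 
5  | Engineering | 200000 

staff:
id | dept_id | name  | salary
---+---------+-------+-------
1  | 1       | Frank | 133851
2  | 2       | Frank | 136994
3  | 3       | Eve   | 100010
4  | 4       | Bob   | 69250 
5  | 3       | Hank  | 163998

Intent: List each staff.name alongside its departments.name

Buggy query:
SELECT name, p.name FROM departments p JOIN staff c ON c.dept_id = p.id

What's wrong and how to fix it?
Bug: 'name' exists in both joined tables, so the database can't tell which one is meant

Fix: Qualify the column with its table alias (c.name)

Corrected query:
SELECT c.name, p.name FROM departments p JOIN staff c ON c.dept_id = p.id

Result:
name  | name     
------+----------
Frank | Finance  
Frank | Marketing
Eve   | Sales    
Bob   | Legal    
Hank  | Sales    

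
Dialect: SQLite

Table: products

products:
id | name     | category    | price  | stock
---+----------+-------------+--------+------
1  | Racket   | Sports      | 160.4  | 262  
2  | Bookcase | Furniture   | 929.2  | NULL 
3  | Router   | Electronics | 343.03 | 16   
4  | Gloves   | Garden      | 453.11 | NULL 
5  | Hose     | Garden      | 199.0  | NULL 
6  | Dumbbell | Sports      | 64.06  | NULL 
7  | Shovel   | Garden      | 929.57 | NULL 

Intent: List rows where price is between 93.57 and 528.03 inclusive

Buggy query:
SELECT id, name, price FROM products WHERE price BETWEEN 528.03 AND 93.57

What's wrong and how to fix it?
Bug: The bounds are reversed; BETWEEN a AND b requires a <= b to match anything

Fix: Write BETWEEN 93.57 AND 528.03

Corrected query:
SELECT id, name, price FROM products WHERE price BETWEEN 93.57 AND 528.03

Result:
id | name   | price 
---+--------+-------
1  | Racket | 160.4 
3  | Router | 343.03
4  | Gloves | 453.11
5  | Hose   | 199   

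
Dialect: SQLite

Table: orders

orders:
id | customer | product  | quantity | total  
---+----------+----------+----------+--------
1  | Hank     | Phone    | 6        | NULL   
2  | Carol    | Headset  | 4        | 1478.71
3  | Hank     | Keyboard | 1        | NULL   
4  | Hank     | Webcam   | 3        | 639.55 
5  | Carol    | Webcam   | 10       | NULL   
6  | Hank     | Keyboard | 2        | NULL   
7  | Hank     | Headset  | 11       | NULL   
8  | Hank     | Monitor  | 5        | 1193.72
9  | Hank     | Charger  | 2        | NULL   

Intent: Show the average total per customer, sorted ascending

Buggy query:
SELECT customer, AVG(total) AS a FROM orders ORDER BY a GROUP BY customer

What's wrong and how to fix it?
Bug: GROUP BY must precede ORDER BY

Fix: Move ORDER BY to the end, after GROUP BY

Corrected query:
SELECT customer, AVG(total) AS a FROM orders GROUP BY customer ORDER BY a

Result:
customer | a      
---------+--------
Hank     | 916.635
Carol    | 1478.71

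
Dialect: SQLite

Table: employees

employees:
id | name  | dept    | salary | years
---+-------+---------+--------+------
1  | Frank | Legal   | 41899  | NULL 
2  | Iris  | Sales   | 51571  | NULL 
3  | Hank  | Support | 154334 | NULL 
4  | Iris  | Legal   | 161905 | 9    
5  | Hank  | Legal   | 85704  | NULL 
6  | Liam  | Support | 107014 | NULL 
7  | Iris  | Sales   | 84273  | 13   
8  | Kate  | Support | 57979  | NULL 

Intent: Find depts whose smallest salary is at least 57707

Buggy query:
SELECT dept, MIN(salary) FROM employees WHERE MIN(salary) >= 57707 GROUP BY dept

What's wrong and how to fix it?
Bug: MIN() in WHERE is a misuse of aggregate

Fix: Replace WHERE with HAVING after the GROUP BY

Corrected query:
SELECT dept, MIN(salary) FROM employees GROUP BY dept HAVING MIN(salary) >= 57707

Result:
dept    | MIN(salary)
--------+------------
Support | 57979      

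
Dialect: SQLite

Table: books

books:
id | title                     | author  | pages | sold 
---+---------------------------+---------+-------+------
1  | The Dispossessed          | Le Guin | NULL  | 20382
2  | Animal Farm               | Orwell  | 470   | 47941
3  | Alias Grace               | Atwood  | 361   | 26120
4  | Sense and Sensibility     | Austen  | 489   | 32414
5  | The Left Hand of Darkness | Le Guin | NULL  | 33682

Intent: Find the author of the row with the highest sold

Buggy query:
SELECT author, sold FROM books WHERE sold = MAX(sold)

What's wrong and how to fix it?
Bug: WHERE is evaluated per row; an aggregate over the whole table isn't defined there

Fix: Use a subquery: WHERE sold = (SELECT MAX(sold) FROM books)

Corrected query:
SELECT author, sold FROM books WHERE sold = (SELECT MAX(sold) FROM books)

Result:
author | sold 
-------+------
Orwell | 47941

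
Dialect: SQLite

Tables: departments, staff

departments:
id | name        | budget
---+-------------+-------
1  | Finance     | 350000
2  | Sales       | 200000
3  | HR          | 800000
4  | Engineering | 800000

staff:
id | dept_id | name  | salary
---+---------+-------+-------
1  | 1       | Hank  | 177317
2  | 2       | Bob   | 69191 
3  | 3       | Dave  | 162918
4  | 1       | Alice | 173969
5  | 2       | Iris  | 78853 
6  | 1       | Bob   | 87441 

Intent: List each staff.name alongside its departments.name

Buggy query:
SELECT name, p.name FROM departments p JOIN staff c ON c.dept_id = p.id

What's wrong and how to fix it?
Bug: 'name' exists in both joined tables, so the database can't tell which one is meant

Fix: Prefix ambiguous columns with the table alias

Corrected query:
SELECT c.name, p.name FROM departments p JOIN staff c ON c.dept_id = p.id

Result:
name  | name   
------+--------
Hank  | Finance
Bob   | Sales  
Dave  | HR     
Alice | Finance
Iris  | Sales  
Bob   | Finance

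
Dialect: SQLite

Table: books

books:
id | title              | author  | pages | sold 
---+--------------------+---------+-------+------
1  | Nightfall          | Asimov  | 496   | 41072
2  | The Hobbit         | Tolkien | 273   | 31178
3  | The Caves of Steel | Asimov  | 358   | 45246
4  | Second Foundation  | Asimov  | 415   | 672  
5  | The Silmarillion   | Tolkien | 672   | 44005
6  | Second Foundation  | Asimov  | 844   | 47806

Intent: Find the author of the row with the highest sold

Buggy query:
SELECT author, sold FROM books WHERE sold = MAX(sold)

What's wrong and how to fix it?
Bug: MAX(sold) is an aggregate and cannot be used directly in WHERE

Fix: Wrap MAX in a scalar subquery so WHERE compares against a single value

Corrected query:
SELECT author, sold FROM books WHERE sold = (SELECT MAX(sold) FROM books)

Result:
author | sold 
-------+------
Asimov | 47806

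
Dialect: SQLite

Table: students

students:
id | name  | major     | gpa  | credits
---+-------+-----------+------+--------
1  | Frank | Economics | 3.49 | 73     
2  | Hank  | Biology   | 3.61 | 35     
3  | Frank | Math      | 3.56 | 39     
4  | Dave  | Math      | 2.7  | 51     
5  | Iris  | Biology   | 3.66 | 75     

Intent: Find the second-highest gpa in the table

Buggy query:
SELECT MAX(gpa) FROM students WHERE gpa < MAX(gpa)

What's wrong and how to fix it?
Bug: The inner MAX is an aggregate inside WHERE, which is not allowed

Fix: Compute the overall MAX in a subquery, then take MAX of rows below it

Corrected query:
SELECT MAX(gpa) FROM students WHERE gpa < (SELECT MAX(gpa) FROM students)

Result:
MAX(gpa)
--------
3.61    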